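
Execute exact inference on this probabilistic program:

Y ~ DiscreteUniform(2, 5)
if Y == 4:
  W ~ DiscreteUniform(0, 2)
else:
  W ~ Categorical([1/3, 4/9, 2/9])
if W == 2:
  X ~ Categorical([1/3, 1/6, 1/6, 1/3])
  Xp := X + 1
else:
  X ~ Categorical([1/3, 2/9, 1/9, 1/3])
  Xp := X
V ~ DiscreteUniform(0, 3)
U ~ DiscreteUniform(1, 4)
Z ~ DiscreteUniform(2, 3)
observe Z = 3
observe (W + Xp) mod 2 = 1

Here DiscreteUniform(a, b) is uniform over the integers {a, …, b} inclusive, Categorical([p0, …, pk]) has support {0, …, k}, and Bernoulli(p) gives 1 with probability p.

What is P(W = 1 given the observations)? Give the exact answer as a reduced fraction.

Enumerate traces; 384 have nonzero weight after conditioning:
  (Y=2, W=0, X=1, V=0, U=1, Z=3) weight 1/1728
  (Y=2, W=0, X=1, V=0, U=2, Z=3) weight 1/1728
  (Y=2, W=0, X=1, V=0, U=3, Z=3) weight 1/1728
  (Y=2, W=0, X=1, V=0, U=4, Z=3) weight 1/1728
  (Y=2, W=0, X=1, V=1, U=1, Z=3) weight 1/1728
  (Y=2, W=0, X=1, V=1, U=2, Z=3) weight 1/1728
  (Y=2, W=0, X=1, V=1, U=3, Z=3) weight 1/1728
  (Y=2, W=0, X=1, V=1, U=4, Z=3) weight 1/1728
  (Y=2, W=1, X=0, V=0, U=1, Z=3) weight 1/864
  (Y=2, W=2, X=0, V=0, U=1, Z=3) weight 1/1728
  … 374 more
Group by W:
  weight(W=0) = 5/54
  weight(W=1) = 5/54
  weight(W=2) = 1/16
Total weight = 5/54 + 5/54 + 1/16 = 107/432
P(W=0 | obs) = 5/54 / 107/432 = 40/107
P(W=1 | obs) = 5/54 / 107/432 = 40/107
P(W=2 | obs) = 1/16 / 107/432 = 27/107

P(W = 1 | obs) = 40/107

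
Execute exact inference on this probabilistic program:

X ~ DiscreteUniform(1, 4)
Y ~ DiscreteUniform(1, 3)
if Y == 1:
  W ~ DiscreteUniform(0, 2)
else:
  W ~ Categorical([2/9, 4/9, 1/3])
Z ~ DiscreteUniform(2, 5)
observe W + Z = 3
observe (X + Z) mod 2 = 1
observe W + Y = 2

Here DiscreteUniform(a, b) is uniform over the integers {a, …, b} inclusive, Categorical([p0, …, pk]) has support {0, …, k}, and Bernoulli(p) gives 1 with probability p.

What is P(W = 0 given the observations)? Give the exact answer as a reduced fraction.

Enumerate traces; 4 have nonzero weight after conditioning:
  (X=1, Y=1, W=1, Z=2) weight 1/144
  (X=2, Y=2, W=0, Z=3) weight 1/216
  (X=3, Y=1, W=1, Z=2) weight 1/144
  (X=4, Y=2, W=0, Z=3) weight 1/216
Group by W:
  weight(W=0) = 1/108
  weight(W=1) = 1/72
Total weight = 1/108 + 1/72 = 5/216
P(W=0 | obs) = 1/108 / 5/216 = 2/5
P(W=1 | obs) = 1/72 / 5/216 = 3/5

P(W = 0 | obs) = 2/5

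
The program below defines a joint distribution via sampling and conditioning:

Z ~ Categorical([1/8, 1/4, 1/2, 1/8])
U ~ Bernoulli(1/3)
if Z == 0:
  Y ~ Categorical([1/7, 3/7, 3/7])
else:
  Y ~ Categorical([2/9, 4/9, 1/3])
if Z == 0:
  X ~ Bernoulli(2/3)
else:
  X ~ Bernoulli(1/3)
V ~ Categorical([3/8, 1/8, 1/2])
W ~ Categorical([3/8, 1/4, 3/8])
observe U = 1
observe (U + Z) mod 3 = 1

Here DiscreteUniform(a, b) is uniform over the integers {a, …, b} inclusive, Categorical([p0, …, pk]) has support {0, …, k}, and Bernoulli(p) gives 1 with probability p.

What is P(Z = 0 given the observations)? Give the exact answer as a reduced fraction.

Enumerate traces; 108 have nonzero weight after conditioning:
  (Z=0, U=1, Y=0, X=0, V=0, W=0) weight 1/3584
  (Z=0, U=1, Y=0, X=0, V=0, W=1) weight 1/5376
  (Z=0, U=1, Y=0, X=0, V=0, W=2) weight 1/3584
  (Z=0, U=1, Y=0, X=0, V=1, W=0) weight 1/10752
  (Z=0, U=1, Y=0, X=0, V=1, W=1) weight 1/16128
  (Z=0, U=1, Y=0, X=0, V=1, W=2) weight 1/10752
  (Z=0, U=1, Y=0, X=0, V=2, W=0) weight 1/2688
  (Z=0, U=1, Y=0, X=0, V=2, W=1) weight 1/4032
  (Z=3, U=1, Y=0, X=0, V=0, W=0) weight 1/1152
  … 99 more
Group by Z:
  weight(Z=0) = 1/24
  weight(Z=3) = 1/24
Total weight = 1/24 + 1/24 = 1/12
P(Z=0 | obs) = 1/24 / 1/12 = 1/2
P(Z=3 | obs) = 1/24 / 1/12 = 1/2

P(Z = 0 | obs) = 1/2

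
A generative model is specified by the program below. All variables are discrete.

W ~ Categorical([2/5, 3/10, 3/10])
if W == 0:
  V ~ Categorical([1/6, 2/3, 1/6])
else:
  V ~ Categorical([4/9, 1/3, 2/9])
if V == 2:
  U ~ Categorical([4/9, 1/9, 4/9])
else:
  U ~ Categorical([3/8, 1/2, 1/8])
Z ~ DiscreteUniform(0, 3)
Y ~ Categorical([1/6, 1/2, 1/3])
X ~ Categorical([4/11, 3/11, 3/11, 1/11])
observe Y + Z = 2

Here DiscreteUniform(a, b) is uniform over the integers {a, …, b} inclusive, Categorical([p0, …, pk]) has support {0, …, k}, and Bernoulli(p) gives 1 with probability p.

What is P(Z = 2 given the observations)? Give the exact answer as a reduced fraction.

P(Z = 2 | obs) = 1/6

Enumerate traces; 324 have nonzero weight after conditioning:
  (W=0, V=0, U=0, Z=0, Y=2, X=0) weight 1/1320
  (W=0, V=0, U=0, Z=0, Y=2, X=1) weight 1/1760
  (W=0, V=0, U=0, Z=0, Y=2, X=2) weight 1/1760
  (W=0, V=0, U=0, Z=0, Y=2, X=3) weight 1/5280
  (W=0, V=0, U=0, Z=1, Y=1, X=0) weight 1/880
  (W=0, V=0, U=0, Z=1, Y=1, X=1) weight 3/3520
  (W=0, V=0, U=0, Z=1, Y=1, X=2) weight 3/3520
  (W=0, V=0, U=0, Z=1, Y=1, X=3) weight 1/3520
  (W=0, V=0, U=0, Z=2, Y=0, X=0) weight 1/2640
  … 315 more
Group by Z:
  weight(Z=0) = 1/12
  weight(Z=1) = 1/8
  weight(Z=2) = 1/24
Total weight = 1/12 + 1/8 + 1/24 = 1/4
P(Z=0 | obs) = 1/12 / 1/4 = 1/3
P(Z=1 | obs) = 1/8 / 1/4 = 1/2
P(Z=2 | obs) = 1/24 / 1/4 = 1/6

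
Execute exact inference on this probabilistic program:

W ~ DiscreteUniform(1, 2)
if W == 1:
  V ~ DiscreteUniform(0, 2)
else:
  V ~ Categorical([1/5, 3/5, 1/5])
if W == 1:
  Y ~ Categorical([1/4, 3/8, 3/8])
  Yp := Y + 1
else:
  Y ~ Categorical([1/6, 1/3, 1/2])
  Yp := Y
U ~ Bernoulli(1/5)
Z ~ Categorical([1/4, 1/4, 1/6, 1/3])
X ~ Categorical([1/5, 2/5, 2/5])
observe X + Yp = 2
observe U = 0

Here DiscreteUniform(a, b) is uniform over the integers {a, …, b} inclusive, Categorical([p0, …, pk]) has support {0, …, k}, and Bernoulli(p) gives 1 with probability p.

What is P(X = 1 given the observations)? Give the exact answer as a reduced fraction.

P(X = 1 | obs) = 28/57

Enumerate traces; 60 have nonzero weight after conditioning:
  (W=1, V=0, Y=0, U=0, Z=0, X=1) weight 1/300
  (W=1, V=0, Y=0, U=0, Z=1, X=1) weight 1/300
  (W=1, V=0, Y=0, U=0, Z=2, X=1) weight 1/450
  (W=1, V=0, Y=0, U=0, Z=3, X=1) weight 1/225
  (W=1, V=0, Y=1, U=0, Z=0, X=0) weight 1/400
  (W=1, V=0, Y=1, U=0, Z=1, X=0) weight 1/400
  (W=1, V=0, Y=1, U=0, Z=2, X=0) weight 1/600
  (W=1, V=0, Y=1, U=0, Z=3, X=0) weight 1/300
  (W=2, V=0, Y=0, U=0, Z=0, X=2) weight 1/750
  … 51 more
Group by X:
  weight(X=0) = 7/100
  weight(X=1) = 7/75
  weight(X=2) = 2/75
Total weight = 7/100 + 7/75 + 2/75 = 19/100
P(X=0 | obs) = 7/100 / 19/100 = 7/19
P(X=1 | obs) = 7/75 / 19/100 = 28/57
P(X=2 | obs) = 2/75 / 19/100 = 8/57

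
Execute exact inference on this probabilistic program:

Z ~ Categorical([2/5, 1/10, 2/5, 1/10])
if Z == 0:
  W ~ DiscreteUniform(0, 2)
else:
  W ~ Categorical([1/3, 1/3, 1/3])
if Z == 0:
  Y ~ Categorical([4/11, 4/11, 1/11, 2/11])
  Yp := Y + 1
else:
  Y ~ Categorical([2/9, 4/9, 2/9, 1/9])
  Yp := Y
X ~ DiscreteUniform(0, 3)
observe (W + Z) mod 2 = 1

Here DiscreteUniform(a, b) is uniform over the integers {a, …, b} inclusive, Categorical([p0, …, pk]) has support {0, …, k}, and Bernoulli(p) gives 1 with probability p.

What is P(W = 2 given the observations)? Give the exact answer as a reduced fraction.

Enumerate traces; 96 have nonzero weight after conditioning:
  (Z=0, W=1, Y=0, X=0) weight 2/165
  (Z=0, W=1, Y=0, X=1) weight 2/165
  (Z=0, W=1, Y=0, X=2) weight 2/165
  (Z=0, W=1, Y=0, X=3) weight 2/165
  (Z=0, W=1, Y=1, X=0) weight 2/165
  (Z=0, W=1, Y=1, X=1) weight 2/165
  (Z=0, W=1, Y=1, X=2) weight 2/165
  (Z=0, W=1, Y=1, X=3) weight 2/165
  (Z=1, W=0, Y=0, X=0) weight 1/540
  (Z=1, W=2, Y=0, X=0) weight 1/540
  … 86 more
Group by W:
  weight(W=0) = 1/15
  weight(W=1) = 4/15
  weight(W=2) = 1/15
Total weight = 1/15 + 4/15 + 1/15 = 2/5
P(W=0 | obs) = 1/15 / 2/5 = 1/6
P(W=1 | obs) = 4/15 / 2/5 = 2/3
P(W=2 | obs) = 1/15 / 2/5 = 1/6

P(W = 2 | obs) = 1/6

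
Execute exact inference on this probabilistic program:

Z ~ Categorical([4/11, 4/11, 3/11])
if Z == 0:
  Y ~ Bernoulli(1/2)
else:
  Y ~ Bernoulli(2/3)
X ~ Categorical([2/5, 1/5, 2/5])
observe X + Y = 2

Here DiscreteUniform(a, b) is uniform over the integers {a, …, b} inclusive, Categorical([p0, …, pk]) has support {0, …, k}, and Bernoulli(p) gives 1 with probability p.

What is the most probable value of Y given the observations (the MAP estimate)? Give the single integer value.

Enumerate traces; 6 have nonzero weight after conditioning:
  (Z=0, Y=0, X=2) weight 4/55
  (Z=0, Y=1, X=1) weight 2/55
  (Z=1, Y=0, X=2) weight 8/165
  (Z=1, Y=1, X=1) weight 8/165
  (Z=2, Y=0, X=2) weight 2/55
  (Z=2, Y=1, X=1) weight 2/55
Group by Y:
  weight(Y=0) = 26/165
  weight(Y=1) = 4/33
Total weight = 26/165 + 4/33 = 46/165
P(Y=0 | obs) = 26/165 / 46/165 = 13/23
P(Y=1 | obs) = 4/33 / 46/165 = 10/23
argmax = 0

argmax_v P(Y = v | obs) = 0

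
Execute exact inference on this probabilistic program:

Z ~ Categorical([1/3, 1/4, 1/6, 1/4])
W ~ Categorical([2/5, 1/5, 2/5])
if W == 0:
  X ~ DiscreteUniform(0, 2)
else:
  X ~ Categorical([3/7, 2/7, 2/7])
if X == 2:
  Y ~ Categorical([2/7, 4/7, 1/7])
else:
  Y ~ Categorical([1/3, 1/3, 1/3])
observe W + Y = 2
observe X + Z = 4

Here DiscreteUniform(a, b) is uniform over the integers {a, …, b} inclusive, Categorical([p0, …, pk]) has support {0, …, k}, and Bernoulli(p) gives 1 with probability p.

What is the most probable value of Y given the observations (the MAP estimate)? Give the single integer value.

Enumerate traces; 6 have nonzero weight after conditioning:
  (Z=2, W=0, X=2, Y=2) weight 1/315
  (Z=2, W=1, X=2, Y=1) weight 4/735
  (Z=2, W=2, X=2, Y=0) weight 4/735
  (Z=3, W=0, X=1, Y=2) weight 1/90
  (Z=3, W=1, X=1, Y=1) weight 1/210
  (Z=3, W=2, X=1, Y=0) weight 1/105
Group by Y:
  weight(Y=0) = 11/735
  weight(Y=1) = 1/98
  weight(Y=2) = 1/70
Total weight = 11/735 + 1/98 + 1/70 = 29/735
P(Y=0 | obs) = 11/735 / 29/735 = 11/29
P(Y=1 | obs) = 1/98 / 29/735 = 15/58
P(Y=2 | obs) = 1/70 / 29/735 = 21/58
argmax = 0

argmax_v P(Y = v | obs) = 0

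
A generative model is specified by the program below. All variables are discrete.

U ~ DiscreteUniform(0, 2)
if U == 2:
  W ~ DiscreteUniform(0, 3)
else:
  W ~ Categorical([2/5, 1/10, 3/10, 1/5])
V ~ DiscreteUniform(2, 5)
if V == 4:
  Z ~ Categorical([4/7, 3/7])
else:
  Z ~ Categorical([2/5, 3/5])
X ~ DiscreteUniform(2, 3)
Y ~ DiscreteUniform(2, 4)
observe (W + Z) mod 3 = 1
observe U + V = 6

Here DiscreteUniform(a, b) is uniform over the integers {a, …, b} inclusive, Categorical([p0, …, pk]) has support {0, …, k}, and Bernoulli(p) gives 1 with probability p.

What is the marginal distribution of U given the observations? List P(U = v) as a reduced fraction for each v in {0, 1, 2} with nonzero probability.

P(U=1) = 28/53, P(U=2) = 25/53

Enumerate traces; 36 have nonzero weight after conditioning:
  (U=1, W=0, V=5, Z=1, X=2, Y=2) weight 1/300
  (U=1, W=0, V=5, Z=1, X=2, Y=3) weight 1/300
  (U=1, W=0, V=5, Z=1, X=2, Y=4) weight 1/300
  (U=1, W=0, V=5, Z=1, X=3, Y=2) weight 1/300
  (U=1, W=0, V=5, Z=1, X=3, Y=3) weight 1/300
  (U=1, W=0, V=5, Z=1, X=3, Y=4) weight 1/300
  (U=1, W=1, V=5, Z=0, X=2, Y=2) weight 1/1800
  (U=1, W=1, V=5, Z=0, X=2, Y=3) weight 1/1800
  (U=2, W=0, V=4, Z=1, X=2, Y=2) weight 1/672
  … 27 more
Group by U:
  weight(U=1) = 1/30
  weight(U=2) = 5/168
Total weight = 1/30 + 5/168 = 53/840
P(U=1 | obs) = 1/30 / 53/840 = 28/53
P(U=2 | obs) = 5/168 / 53/840 = 25/53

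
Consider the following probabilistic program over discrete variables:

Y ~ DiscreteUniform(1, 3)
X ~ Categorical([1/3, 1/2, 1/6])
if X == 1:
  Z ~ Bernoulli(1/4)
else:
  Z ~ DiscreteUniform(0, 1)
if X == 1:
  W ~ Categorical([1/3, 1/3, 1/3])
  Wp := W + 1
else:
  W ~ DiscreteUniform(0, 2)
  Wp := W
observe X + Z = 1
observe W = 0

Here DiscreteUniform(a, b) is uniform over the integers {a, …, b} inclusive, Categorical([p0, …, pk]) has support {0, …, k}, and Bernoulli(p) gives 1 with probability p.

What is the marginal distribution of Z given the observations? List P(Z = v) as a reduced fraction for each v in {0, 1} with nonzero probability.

P(Z=0) = 9/13, P(Z=1) = 4/13

Enumerate traces; 6 have nonzero weight after conditioning:
  (Y=1, X=0, Z=1, W=0) weight 1/54
  (Y=1, X=1, Z=0, W=0) weight 1/24
  (Y=2, X=0, Z=1, W=0) weight 1/54
  (Y=2, X=1, Z=0, W=0) weight 1/24
  (Y=3, X=0, Z=1, W=0) weight 1/54
  (Y=3, X=1, Z=0, W=0) weight 1/24
Group by Z:
  weight(Z=0) = 1/8
  weight(Z=1) = 1/18
Total weight = 1/8 + 1/18 = 13/72
P(Z=0 | obs) = 1/8 / 13/72 = 9/13
P(Z=1 | obs) = 1/18 / 13/72 = 4/13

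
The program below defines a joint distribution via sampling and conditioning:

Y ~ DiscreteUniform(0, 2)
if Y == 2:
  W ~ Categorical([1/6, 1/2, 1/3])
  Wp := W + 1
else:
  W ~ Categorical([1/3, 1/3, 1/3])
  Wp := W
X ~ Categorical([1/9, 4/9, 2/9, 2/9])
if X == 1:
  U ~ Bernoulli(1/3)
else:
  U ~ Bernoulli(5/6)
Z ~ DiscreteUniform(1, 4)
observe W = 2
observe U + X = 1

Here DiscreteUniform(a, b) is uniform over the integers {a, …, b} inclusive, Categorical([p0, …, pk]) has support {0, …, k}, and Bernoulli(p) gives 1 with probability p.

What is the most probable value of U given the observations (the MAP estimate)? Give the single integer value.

Enumerate traces; 24 have nonzero weight after conditioning:
  (Y=0, W=2, X=0, U=1, Z=1) weight 5/1944
  (Y=0, W=2, X=0, U=1, Z=2) weight 5/1944
  (Y=0, W=2, X=0, U=1, Z=3) weight 5/1944
  (Y=0, W=2, X=0, U=1, Z=4) weight 5/1944
  (Y=0, W=2, X=1, U=0, Z=1) weight 2/243
  (Y=0, W=2, X=1, U=0, Z=2) weight 2/243
  (Y=0, W=2, X=1, U=0, Z=3) weight 2/243
  (Y=0, W=2, X=1, U=0, Z=4) weight 2/243
  … 16 more
Group by U:
  weight(U=0) = 8/81
  weight(U=1) = 5/162
Total weight = 8/81 + 5/162 = 7/54
P(U=0 | obs) = 8/81 / 7/54 = 16/21
P(U=1 | obs) = 5/162 / 7/54 = 5/21
argmax = 0

argmax_v P(U = v | obs) = 0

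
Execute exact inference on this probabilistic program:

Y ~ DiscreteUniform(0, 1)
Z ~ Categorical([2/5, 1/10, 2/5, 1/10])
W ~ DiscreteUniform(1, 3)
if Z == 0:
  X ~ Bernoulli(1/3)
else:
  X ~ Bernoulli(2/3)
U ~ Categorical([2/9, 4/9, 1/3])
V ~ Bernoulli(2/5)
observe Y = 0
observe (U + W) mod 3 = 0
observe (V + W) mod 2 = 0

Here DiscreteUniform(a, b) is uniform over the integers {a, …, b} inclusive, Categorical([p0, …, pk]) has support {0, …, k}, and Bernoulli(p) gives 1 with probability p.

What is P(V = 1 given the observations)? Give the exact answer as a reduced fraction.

P(V = 1 | obs) = 5/11

Enumerate traces; 24 have nonzero weight after conditioning:
  (Y=0, Z=0, W=1, X=0, U=2, V=1) weight 4/675
  (Y=0, Z=0, W=1, X=1, U=2, V=1) weight 2/675
  (Y=0, Z=0, W=2, X=0, U=1, V=0) weight 8/675
  (Y=0, Z=0, W=2, X=1, U=1, V=0) weight 4/675
  (Y=0, Z=0, W=3, X=0, U=0, V=1) weight 8/2025
  (Y=0, Z=0, W=3, X=1, U=0, V=1) weight 4/2025
  (Y=0, Z=1, W=1, X=0, U=2, V=1) weight 1/1350
  (Y=0, Z=1, W=1, X=1, U=2, V=1) weight 1/675
  … 16 more
Group by V:
  weight(V=0) = 2/45
  weight(V=1) = 1/27
Total weight = 2/45 + 1/27 = 11/135
P(V=0 | obs) = 2/45 / 11/135 = 6/11
P(V=1 | obs) = 1/27 / 11/135 = 5/11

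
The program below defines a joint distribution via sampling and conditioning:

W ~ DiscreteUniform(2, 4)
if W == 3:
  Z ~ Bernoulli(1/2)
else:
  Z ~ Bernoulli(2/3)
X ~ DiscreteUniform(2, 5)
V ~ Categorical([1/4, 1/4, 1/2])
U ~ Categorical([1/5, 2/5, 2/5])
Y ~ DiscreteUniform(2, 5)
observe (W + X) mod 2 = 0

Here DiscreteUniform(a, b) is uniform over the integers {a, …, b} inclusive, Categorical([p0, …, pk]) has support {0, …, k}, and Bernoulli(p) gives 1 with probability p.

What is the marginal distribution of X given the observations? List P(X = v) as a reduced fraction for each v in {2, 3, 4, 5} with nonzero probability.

P(X=2) = 1/3, P(X=3) = 1/6, P(X=4) = 1/3, P(X=5) = 1/6

Enumerate traces; 432 have nonzero weight after conditioning:
  (W=2, Z=0, X=2, V=0, U=0, Y=2) weight 1/2880
  (W=2, Z=0, X=2, V=0, U=0, Y=3) weight 1/2880
  (W=2, Z=0, X=2, V=0, U=0, Y=4) weight 1/2880
  (W=2, Z=0, X=2, V=0, U=0, Y=5) weight 1/2880
  (W=2, Z=0, X=2, V=0, U=1, Y=2) weight 1/1440
  (W=2, Z=0, X=2, V=0, U=1, Y=3) weight 1/1440
  (W=2, Z=0, X=2, V=0, U=1, Y=4) weight 1/1440
  (W=2, Z=0, X=2, V=0, U=1, Y=5) weight 1/1440
  (W=2, Z=0, X=4, V=0, U=0, Y=2) weight 1/2880
  (W=3, Z=0, X=3, V=0, U=0, Y=2) weight 1/1920
  … 422 more
Group by X:
  weight(X=2) = 1/6
  weight(X=3) = 1/12
  weight(X=4) = 1/6
  weight(X=5) = 1/12
Total weight = 1/6 + 1/12 + 1/6 + 1/12 = 1/2
P(X=2 | obs) = 1/6 / 1/2 = 1/3
P(X=3 | obs) = 1/12 / 1/2 = 1/6
P(X=4 | obs) = 1/6 / 1/2 = 1/3
P(X=5 | obs) = 1/12 / 1/2 = 1/6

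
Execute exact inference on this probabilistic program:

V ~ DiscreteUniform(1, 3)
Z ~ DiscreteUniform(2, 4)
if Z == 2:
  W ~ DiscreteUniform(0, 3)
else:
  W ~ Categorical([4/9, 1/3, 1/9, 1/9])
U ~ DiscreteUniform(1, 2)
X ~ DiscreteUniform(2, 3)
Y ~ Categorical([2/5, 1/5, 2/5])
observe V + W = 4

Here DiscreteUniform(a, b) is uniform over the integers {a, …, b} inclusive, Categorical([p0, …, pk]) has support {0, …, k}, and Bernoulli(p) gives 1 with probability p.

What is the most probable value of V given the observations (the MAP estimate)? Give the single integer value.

argmax_v P(V = v | obs) = 3

Enumerate traces; 108 have nonzero weight after conditioning:
  (V=1, Z=2, W=3, U=1, X=2, Y=0) weight 1/360
  (V=1, Z=2, W=3, U=1, X=2, Y=1) weight 1/720
  (V=1, Z=2, W=3, U=1, X=2, Y=2) weight 1/360
  (V=1, Z=2, W=3, U=1, X=3, Y=0) weight 1/360
  (V=1, Z=2, W=3, U=1, X=3, Y=1) weight 1/720
  (V=1, Z=2, W=3, U=1, X=3, Y=2) weight 1/360
  (V=1, Z=2, W=3, U=2, X=2, Y=0) weight 1/360
  (V=1, Z=2, W=3, U=2, X=2, Y=1) weight 1/720
  (V=2, Z=2, W=2, U=1, X=2, Y=0) weight 1/360
  (V=3, Z=2, W=1, U=1, X=2, Y=0) weight 1/360
  … 98 more
Group by V:
  weight(V=1) = 17/324
  weight(V=2) = 17/324
  weight(V=3) = 11/108
Total weight = 17/324 + 17/324 + 11/108 = 67/324
P(V=1 | obs) = 17/324 / 67/324 = 17/67
P(V=2 | obs) = 17/324 / 67/324 = 17/67
P(V=3 | obs) = 11/108 / 67/324 = 33/67
argmax = 3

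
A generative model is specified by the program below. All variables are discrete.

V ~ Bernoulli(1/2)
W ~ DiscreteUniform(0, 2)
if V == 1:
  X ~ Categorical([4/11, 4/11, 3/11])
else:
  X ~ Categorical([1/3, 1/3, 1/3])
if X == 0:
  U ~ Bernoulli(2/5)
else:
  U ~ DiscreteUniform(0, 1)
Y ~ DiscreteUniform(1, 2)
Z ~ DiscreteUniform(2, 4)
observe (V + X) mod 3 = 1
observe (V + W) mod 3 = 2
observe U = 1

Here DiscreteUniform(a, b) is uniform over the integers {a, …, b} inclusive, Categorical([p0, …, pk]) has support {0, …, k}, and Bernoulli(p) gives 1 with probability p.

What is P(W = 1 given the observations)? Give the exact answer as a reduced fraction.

Enumerate traces; 12 have nonzero weight after conditioning:
  (V=0, W=2, X=1, U=1, Y=1, Z=2) weight 1/216
  (V=0, W=2, X=1, U=1, Y=1, Z=3) weight 1/216
  (V=0, W=2, X=1, U=1, Y=1, Z=4) weight 1/216
  (V=0, W=2, X=1, U=1, Y=2, Z=2) weight 1/216
  (V=0, W=2, X=1, U=1, Y=2, Z=3) weight 1/216
  (V=0, W=2, X=1, U=1, Y=2, Z=4) weight 1/216
  (V=1, W=1, X=0, U=1, Y=1, Z=2) weight 2/495
  (V=1, W=1, X=0, U=1, Y=1, Z=3) weight 2/495
  … 4 more
Group by W:
  weight(W=1) = 4/165
  weight(W=2) = 1/36
Total weight = 4/165 + 1/36 = 103/1980
P(W=1 | obs) = 4/165 / 103/1980 = 48/103
P(W=2 | obs) = 1/36 / 103/1980 = 55/103

P(W = 1 | obs) = 48/103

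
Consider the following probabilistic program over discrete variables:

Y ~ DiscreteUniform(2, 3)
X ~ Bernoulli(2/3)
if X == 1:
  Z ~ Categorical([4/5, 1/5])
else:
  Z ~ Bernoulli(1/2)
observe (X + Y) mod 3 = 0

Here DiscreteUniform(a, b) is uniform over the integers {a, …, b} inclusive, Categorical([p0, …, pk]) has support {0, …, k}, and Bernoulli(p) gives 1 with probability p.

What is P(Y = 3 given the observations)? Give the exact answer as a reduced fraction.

P(Y = 3 | obs) = 1/3

Enumerate traces; 4 have nonzero weight after conditioning:
  (Y=2, X=1, Z=0) weight 4/15
  (Y=2, X=1, Z=1) weight 1/15
  (Y=3, X=0, Z=0) weight 1/12
  (Y=3, X=0, Z=1) weight 1/12
Group by Y:
  weight(Y=2) = 1/3
  weight(Y=3) = 1/6
Total weight = 1/3 + 1/6 = 1/2
P(Y=2 | obs) = 1/3 / 1/2 = 2/3
P(Y=3 | obs) = 1/6 / 1/2 = 1/3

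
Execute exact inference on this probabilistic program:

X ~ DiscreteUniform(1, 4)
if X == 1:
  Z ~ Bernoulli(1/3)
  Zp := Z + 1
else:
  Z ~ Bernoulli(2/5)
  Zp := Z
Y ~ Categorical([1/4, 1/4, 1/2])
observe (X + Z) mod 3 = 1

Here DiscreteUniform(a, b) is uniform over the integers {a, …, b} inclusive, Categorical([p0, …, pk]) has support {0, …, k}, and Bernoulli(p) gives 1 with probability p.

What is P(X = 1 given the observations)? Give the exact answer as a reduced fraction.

Enumerate traces; 9 have nonzero weight after conditioning:
  (X=1, Z=0, Y=0) weight 1/24
  (X=1, Z=0, Y=1) weight 1/24
  (X=1, Z=0, Y=2) weight 1/12
  (X=3, Z=1, Y=0) weight 1/40
  (X=3, Z=1, Y=1) weight 1/40
  (X=3, Z=1, Y=2) weight 1/20
  (X=4, Z=0, Y=0) weight 3/80
  (X=4, Z=0, Y=1) weight 3/80
  … 1 more
Group by X:
  weight(X=1) = 1/6
  weight(X=3) = 1/10
  weight(X=4) = 3/20
Total weight = 1/6 + 1/10 + 3/20 = 5/12
P(X=1 | obs) = 1/6 / 5/12 = 2/5
P(X=3 | obs) = 1/10 / 5/12 = 6/25
P(X=4 | obs) = 3/20 / 5/12 = 9/25

P(X = 1 | obs) = 2/5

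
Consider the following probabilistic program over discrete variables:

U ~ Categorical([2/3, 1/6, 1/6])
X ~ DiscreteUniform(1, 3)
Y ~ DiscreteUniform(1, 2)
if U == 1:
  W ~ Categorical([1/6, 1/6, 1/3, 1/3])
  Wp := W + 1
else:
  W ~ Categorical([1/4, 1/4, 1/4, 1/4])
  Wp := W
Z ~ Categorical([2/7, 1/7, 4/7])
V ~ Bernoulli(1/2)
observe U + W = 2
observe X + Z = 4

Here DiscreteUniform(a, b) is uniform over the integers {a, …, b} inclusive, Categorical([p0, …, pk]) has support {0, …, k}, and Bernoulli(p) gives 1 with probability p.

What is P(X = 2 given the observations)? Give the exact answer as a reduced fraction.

Enumerate traces; 24 have nonzero weight after conditioning:
  (U=0, X=2, Y=1, W=2, Z=2, V=0) weight 1/126
  (U=0, X=2, Y=1, W=2, Z=2, V=1) weight 1/126
  (U=0, X=2, Y=2, W=2, Z=2, V=0) weight 1/126
  (U=0, X=2, Y=2, W=2, Z=2, V=1) weight 1/126
  (U=0, X=3, Y=1, W=2, Z=1, V=0) weight 1/504
  (U=0, X=3, Y=1, W=2, Z=1, V=1) weight 1/504
  (U=0, X=3, Y=2, W=2, Z=1, V=0) weight 1/504
  (U=0, X=3, Y=2, W=2, Z=1, V=1) weight 1/504
  … 16 more
Group by X:
  weight(X=2) = 17/378
  weight(X=3) = 17/1512
Total weight = 17/378 + 17/1512 = 85/1512
P(X=2 | obs) = 17/378 / 85/1512 = 4/5
P(X=3 | obs) = 17/1512 / 85/1512 = 1/5

P(X = 2 | obs) = 4/5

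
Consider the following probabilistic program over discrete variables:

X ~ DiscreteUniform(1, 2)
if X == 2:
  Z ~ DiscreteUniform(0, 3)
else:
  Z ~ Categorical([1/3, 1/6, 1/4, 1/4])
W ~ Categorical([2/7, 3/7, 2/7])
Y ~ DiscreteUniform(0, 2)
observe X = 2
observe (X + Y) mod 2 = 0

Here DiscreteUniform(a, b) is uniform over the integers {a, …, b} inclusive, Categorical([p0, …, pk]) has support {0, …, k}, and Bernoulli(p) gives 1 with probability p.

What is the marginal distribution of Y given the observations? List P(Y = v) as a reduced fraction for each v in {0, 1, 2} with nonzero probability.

P(Y=0) = 1/2, P(Y=2) = 1/2

Enumerate traces; 24 have nonzero weight after conditioning:
  (X=2, Z=0, W=0, Y=0) weight 1/84
  (X=2, Z=0, W=0, Y=2) weight 1/84
  (X=2, Z=0, W=1, Y=0) weight 1/56
  (X=2, Z=0, W=1, Y=2) weight 1/56
  (X=2, Z=0, W=2, Y=0) weight 1/84
  (X=2, Z=0, W=2, Y=2) weight 1/84
  (X=2, Z=1, W=0, Y=0) weight 1/84
  (X=2, Z=1, W=0, Y=2) weight 1/84
  … 16 more
Group by Y:
  weight(Y=0) = 1/6
  weight(Y=2) = 1/6
Total weight = 1/6 + 1/6 = 1/3
P(Y=0 | obs) = 1/6 / 1/3 = 1/2
P(Y=2 | obs) = 1/6 / 1/3 = 1/2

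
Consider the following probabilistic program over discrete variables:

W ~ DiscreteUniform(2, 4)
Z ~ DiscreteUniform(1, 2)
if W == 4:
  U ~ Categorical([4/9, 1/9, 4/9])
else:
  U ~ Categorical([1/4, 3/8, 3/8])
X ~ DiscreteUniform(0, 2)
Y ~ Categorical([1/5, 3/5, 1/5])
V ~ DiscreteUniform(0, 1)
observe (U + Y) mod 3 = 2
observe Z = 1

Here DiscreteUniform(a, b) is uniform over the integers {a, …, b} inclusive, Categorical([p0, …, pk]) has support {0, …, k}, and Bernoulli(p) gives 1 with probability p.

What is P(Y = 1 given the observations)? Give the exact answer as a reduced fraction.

P(Y = 1 | obs) = 93/170

Enumerate traces; 54 have nonzero weight after conditioning:
  (W=2, Z=1, U=0, X=0, Y=2, V=0) weight 1/720
  (W=2, Z=1, U=0, X=0, Y=2, V=1) weight 1/720
  (W=2, Z=1, U=0, X=1, Y=2, V=0) weight 1/720
  (W=2, Z=1, U=0, X=1, Y=2, V=1) weight 1/720
  (W=2, Z=1, U=0, X=2, Y=2, V=0) weight 1/720
  (W=2, Z=1, U=0, X=2, Y=2, V=1) weight 1/720
  (W=2, Z=1, U=1, X=0, Y=1, V=0) weight 1/160
  (W=2, Z=1, U=1, X=0, Y=1, V=1) weight 1/160
  (W=2, Z=1, U=2, X=0, Y=0, V=0) weight 1/480
  … 45 more
Group by Y:
  weight(Y=0) = 43/1080
  weight(Y=1) = 31/360
  weight(Y=2) = 17/540
Total weight = 43/1080 + 31/360 + 17/540 = 17/108
P(Y=0 | obs) = 43/1080 / 17/108 = 43/170
P(Y=1 | obs) = 31/360 / 17/108 = 93/170
P(Y=2 | obs) = 17/540 / 17/108 = 1/5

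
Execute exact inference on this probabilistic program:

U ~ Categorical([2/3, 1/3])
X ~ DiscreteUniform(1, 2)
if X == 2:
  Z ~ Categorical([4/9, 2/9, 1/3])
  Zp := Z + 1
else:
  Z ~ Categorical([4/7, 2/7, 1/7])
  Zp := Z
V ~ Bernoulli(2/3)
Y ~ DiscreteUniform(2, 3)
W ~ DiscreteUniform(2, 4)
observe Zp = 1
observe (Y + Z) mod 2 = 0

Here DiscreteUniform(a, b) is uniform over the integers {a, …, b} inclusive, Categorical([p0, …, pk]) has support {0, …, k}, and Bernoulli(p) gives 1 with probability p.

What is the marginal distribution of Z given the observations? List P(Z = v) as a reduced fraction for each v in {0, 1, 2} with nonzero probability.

Enumerate traces; 24 have nonzero weight after conditioning:
  (U=0, X=1, Z=1, V=0, Y=3, W=2) weight 1/189
  (U=0, X=1, Z=1, V=0, Y=3, W=3) weight 1/189
  (U=0, X=1, Z=1, V=0, Y=3, W=4) weight 1/189
  (U=0, X=1, Z=1, V=1, Y=3, W=2) weight 2/189
  (U=0, X=1, Z=1, V=1, Y=3, W=3) weight 2/189
  (U=0, X=1, Z=1, V=1, Y=3, W=4) weight 2/189
  (U=0, X=2, Z=0, V=0, Y=2, W=2) weight 2/243
  (U=0, X=2, Z=0, V=0, Y=2, W=3) weight 2/243
  … 16 more
Group by Z:
  weight(Z=0) = 1/9
  weight(Z=1) = 1/14
Total weight = 1/9 + 1/14 = 23/126
P(Z=0 | obs) = 1/9 / 23/126 = 14/23
P(Z=1 | obs) = 1/14 / 23/126 = 9/23

P(Z=0) = 14/23, P(Z=1) = 9/23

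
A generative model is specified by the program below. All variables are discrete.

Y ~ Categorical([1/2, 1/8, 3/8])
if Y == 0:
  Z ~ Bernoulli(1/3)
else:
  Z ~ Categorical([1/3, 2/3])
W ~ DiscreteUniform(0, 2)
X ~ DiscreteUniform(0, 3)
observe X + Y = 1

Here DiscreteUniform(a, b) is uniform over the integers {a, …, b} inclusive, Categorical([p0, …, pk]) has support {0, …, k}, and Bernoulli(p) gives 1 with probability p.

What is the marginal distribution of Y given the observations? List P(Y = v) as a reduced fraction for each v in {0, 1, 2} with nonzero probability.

Enumerate traces; 12 have nonzero weight after conditioning:
  (Y=0, Z=0, W=0, X=1) weight 1/36
  (Y=0, Z=0, W=1, X=1) weight 1/36
  (Y=0, Z=0, W=2, X=1) weight 1/36
  (Y=0, Z=1, W=0, X=1) weight 1/72
  (Y=0, Z=1, W=1, X=1) weight 1/72
  (Y=0, Z=1, W=2, X=1) weight 1/72
  (Y=1, Z=0, W=0, X=0) weight 1/288
  (Y=1, Z=0, W=1, X=0) weight 1/288
  … 4 more
Group by Y:
  weight(Y=0) = 1/8
  weight(Y=1) = 1/32
Total weight = 1/8 + 1/32 = 5/32
P(Y=0 | obs) = 1/8 / 5/32 = 4/5
P(Y=1 | obs) = 1/32 / 5/32 = 1/5

P(Y=0) = 4/5, P(Y=1) = 1/5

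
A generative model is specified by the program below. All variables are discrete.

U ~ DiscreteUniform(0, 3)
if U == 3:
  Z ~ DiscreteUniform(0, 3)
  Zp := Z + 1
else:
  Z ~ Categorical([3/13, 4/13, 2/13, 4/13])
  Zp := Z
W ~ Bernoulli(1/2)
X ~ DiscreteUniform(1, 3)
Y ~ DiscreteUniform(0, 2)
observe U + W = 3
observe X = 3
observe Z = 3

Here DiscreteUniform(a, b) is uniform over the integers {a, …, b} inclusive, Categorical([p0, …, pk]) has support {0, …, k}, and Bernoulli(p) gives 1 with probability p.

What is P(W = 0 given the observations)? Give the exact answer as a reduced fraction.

P(W = 0 | obs) = 13/29

Enumerate traces; 6 have nonzero weight after conditioning:
  (U=2, Z=3, W=1, X=3, Y=0) weight 1/234
  (U=2, Z=3, W=1, X=3, Y=1) weight 1/234
  (U=2, Z=3, W=1, X=3, Y=2) weight 1/234
  (U=3, Z=3, W=0, X=3, Y=0) weight 1/288
  (U=3, Z=3, W=0, X=3, Y=1) weight 1/288
  (U=3, Z=3, W=0, X=3, Y=2) weight 1/288
Group by W:
  weight(W=0) = 1/96
  weight(W=1) = 1/78
Total weight = 1/96 + 1/78 = 29/1248
P(W=0 | obs) = 1/96 / 29/1248 = 13/29
P(W=1 | obs) = 1/78 / 29/1248 = 16/29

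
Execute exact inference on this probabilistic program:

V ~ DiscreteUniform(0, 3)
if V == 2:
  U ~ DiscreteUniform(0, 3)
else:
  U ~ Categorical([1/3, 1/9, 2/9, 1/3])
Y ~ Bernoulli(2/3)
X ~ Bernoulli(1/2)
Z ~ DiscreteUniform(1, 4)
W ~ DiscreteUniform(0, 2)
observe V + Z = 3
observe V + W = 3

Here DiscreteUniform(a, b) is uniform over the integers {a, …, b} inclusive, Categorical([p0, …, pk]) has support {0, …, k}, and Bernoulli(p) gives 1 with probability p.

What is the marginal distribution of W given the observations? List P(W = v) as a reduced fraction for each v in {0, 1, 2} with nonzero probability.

Enumerate traces; 32 have nonzero weight after conditioning:
  (V=1, U=0, Y=0, X=0, Z=2, W=2) weight 1/864
  (V=1, U=0, Y=0, X=1, Z=2, W=2) weight 1/864
  (V=1, U=0, Y=1, X=0, Z=2, W=2) weight 1/432
  (V=1, U=0, Y=1, X=1, Z=2, W=2) weight 1/432
  (V=1, U=1, Y=0, X=0, Z=2, W=2) weight 1/2592
  (V=1, U=1, Y=0, X=1, Z=2, W=2) weight 1/2592
  (V=1, U=1, Y=1, X=0, Z=2, W=2) weight 1/1296
  (V=1, U=1, Y=1, X=1, Z=2, W=2) weight 1/1296
  (V=2, U=0, Y=0, X=0, Z=1, W=1) weight 1/1152
  … 23 more
Group by W:
  weight(W=1) = 1/48
  weight(W=2) = 1/48
Total weight = 1/48 + 1/48 = 1/24
P(W=1 | obs) = 1/48 / 1/24 = 1/2
P(W=2 | obs) = 1/48 / 1/24 = 1/2

P(W=1) = 1/2, P(W=2) = 1/2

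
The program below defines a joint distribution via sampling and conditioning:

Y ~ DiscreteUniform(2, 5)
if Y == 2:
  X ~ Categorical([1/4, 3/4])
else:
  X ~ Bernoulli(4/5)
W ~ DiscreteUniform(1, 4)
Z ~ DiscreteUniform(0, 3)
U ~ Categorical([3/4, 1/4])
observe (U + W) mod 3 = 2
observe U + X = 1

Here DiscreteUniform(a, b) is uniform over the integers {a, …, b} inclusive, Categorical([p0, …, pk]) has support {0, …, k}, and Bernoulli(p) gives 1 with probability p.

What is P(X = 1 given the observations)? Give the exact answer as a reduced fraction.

P(X = 1 | obs) = 189/223

Enumerate traces; 48 have nonzero weight after conditioning:
  (Y=2, X=0, W=1, Z=0, U=1) weight 1/1024
  (Y=2, X=0, W=1, Z=1, U=1) weight 1/1024
  (Y=2, X=0, W=1, Z=2, U=1) weight 1/1024
  (Y=2, X=0, W=1, Z=3, U=1) weight 1/1024
  (Y=2, X=0, W=4, Z=0, U=1) weight 1/1024
  (Y=2, X=0, W=4, Z=1, U=1) weight 1/1024
  (Y=2, X=0, W=4, Z=2, U=1) weight 1/1024
  (Y=2, X=0, W=4, Z=3, U=1) weight 1/1024
  (Y=2, X=1, W=2, Z=0, U=0) weight 9/1024
  … 39 more
Group by X:
  weight(X=0) = 17/640
  weight(X=1) = 189/1280
Total weight = 17/640 + 189/1280 = 223/1280
P(X=0 | obs) = 17/640 / 223/1280 = 34/223
P(X=1 | obs) = 189/1280 / 223/1280 = 189/223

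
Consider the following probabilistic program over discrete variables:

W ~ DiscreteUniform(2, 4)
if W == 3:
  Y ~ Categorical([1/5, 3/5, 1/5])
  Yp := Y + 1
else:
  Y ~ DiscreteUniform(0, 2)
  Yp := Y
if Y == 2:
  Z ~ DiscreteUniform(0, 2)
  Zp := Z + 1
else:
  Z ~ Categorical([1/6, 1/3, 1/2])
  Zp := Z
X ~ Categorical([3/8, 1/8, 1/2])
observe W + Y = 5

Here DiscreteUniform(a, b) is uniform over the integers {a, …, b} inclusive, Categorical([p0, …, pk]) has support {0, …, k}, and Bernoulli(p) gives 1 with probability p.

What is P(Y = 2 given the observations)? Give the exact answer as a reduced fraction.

P(Y = 2 | obs) = 3/8

Enumerate traces; 18 have nonzero weight after conditioning:
  (W=3, Y=2, Z=0, X=0) weight 1/120
  (W=3, Y=2, Z=0, X=1) weight 1/360
  (W=3, Y=2, Z=0, X=2) weight 1/90
  (W=3, Y=2, Z=1, X=0) weight 1/120
  (W=3, Y=2, Z=1, X=1) weight 1/360
  (W=3, Y=2, Z=1, X=2) weight 1/90
  (W=3, Y=2, Z=2, X=0) weight 1/120
  (W=3, Y=2, Z=2, X=1) weight 1/360
  (W=4, Y=1, Z=0, X=0) weight 1/144
  … 9 more
Group by Y:
  weight(Y=1) = 1/9
  weight(Y=2) = 1/15
Total weight = 1/9 + 1/15 = 8/45
P(Y=1 | obs) = 1/9 / 8/45 = 5/8
P(Y=2 | obs) = 1/15 / 8/45 = 3/8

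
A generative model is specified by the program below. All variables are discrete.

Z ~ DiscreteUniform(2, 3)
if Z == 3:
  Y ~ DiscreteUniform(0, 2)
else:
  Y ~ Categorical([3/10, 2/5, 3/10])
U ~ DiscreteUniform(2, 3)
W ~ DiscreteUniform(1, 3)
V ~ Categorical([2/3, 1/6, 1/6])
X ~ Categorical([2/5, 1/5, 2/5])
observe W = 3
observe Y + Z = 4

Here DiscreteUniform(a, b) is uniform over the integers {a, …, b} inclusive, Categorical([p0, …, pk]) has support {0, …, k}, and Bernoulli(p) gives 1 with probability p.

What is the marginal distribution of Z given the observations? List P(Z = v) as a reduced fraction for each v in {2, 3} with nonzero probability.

Enumerate traces; 36 have nonzero weight after conditioning:
  (Z=2, Y=2, U=2, W=3, V=0, X=0) weight 1/150
  (Z=2, Y=2, U=2, W=3, V=0, X=1) weight 1/300
  (Z=2, Y=2, U=2, W=3, V=0, X=2) weight 1/150
  (Z=2, Y=2, U=2, W=3, V=1, X=0) weight 1/600
  (Z=2, Y=2, U=2, W=3, V=1, X=1) weight 1/1200
  (Z=2, Y=2, U=2, W=3, V=1, X=2) weight 1/600
  (Z=2, Y=2, U=2, W=3, V=2, X=0) weight 1/600
  (Z=2, Y=2, U=2, W=3, V=2, X=1) weight 1/1200
  (Z=3, Y=1, U=2, W=3, V=0, X=0) weight 1/135
  … 27 more
Group by Z:
  weight(Z=2) = 1/20
  weight(Z=3) = 1/18
Total weight = 1/20 + 1/18 = 19/180
P(Z=2 | obs) = 1/20 / 19/180 = 9/19
P(Z=3 | obs) = 1/18 / 19/180 = 10/19

P(Z=2) = 9/19, P(Z=3) = 10/19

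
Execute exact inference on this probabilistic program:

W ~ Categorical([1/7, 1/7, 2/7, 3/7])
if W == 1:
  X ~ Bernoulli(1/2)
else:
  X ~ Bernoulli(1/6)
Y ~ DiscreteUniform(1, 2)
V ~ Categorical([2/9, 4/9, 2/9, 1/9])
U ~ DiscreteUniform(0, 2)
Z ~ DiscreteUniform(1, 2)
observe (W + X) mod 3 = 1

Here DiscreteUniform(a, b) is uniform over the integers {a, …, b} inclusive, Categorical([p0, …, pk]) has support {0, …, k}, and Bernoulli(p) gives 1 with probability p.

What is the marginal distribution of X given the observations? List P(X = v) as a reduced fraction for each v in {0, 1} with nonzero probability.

P(X=0) = 3/7, P(X=1) = 4/7

Enumerate traces; 144 have nonzero weight after conditioning:
  (W=0, X=1, Y=1, V=0, U=0, Z=1) weight 1/2268
  (W=0, X=1, Y=1, V=0, U=0, Z=2) weight 1/2268
  (W=0, X=1, Y=1, V=0, U=1, Z=1) weight 1/2268
  (W=0, X=1, Y=1, V=0, U=1, Z=2) weight 1/2268
  (W=0, X=1, Y=1, V=0, U=2, Z=1) weight 1/2268
  (W=0, X=1, Y=1, V=0, U=2, Z=2) weight 1/2268
  (W=0, X=1, Y=1, V=1, U=0, Z=1) weight 1/1134
  (W=0, X=1, Y=1, V=1, U=0, Z=2) weight 1/1134
  (W=1, X=0, Y=1, V=0, U=0, Z=1) weight 1/756
  … 135 more
Group by X:
  weight(X=0) = 1/14
  weight(X=1) = 2/21
Total weight = 1/14 + 2/21 = 1/6
P(X=0 | obs) = 1/14 / 1/6 = 3/7
P(X=1 | obs) = 2/21 / 1/6 = 4/7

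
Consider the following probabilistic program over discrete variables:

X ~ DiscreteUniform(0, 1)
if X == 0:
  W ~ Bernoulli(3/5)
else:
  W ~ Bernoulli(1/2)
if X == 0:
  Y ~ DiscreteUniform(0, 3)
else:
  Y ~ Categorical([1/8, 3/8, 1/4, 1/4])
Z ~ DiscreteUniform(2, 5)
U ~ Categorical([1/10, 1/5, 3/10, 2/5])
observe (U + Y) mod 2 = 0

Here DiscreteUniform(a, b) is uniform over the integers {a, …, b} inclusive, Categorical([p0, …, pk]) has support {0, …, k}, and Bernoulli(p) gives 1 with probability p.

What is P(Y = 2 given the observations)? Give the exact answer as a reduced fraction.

Enumerate traces; 128 have nonzero weight after conditioning:
  (X=0, W=0, Y=0, Z=2, U=0) weight 1/800
  (X=0, W=0, Y=0, Z=2, U=2) weight 3/800
  (X=0, W=0, Y=0, Z=3, U=0) weight 1/800
  (X=0, W=0, Y=0, Z=3, U=2) weight 3/800
  (X=0, W=0, Y=0, Z=4, U=0) weight 1/800
  (X=0, W=0, Y=0, Z=4, U=2) weight 3/800
  (X=0, W=0, Y=0, Z=5, U=0) weight 1/800
  (X=0, W=0, Y=0, Z=5, U=2) weight 3/800
  (X=0, W=0, Y=1, Z=2, U=1) weight 1/400
  (X=0, W=0, Y=2, Z=2, U=0) weight 1/800
  … 118 more
Group by Y:
  weight(Y=0) = 3/40
  weight(Y=1) = 3/16
  weight(Y=2) = 1/10
  weight(Y=3) = 3/20
Total weight = 3/40 + 3/16 + 1/10 + 3/20 = 41/80
P(Y=0 | obs) = 3/40 / 41/80 = 6/41
P(Y=1 | obs) = 3/16 / 41/80 = 15/41
P(Y=2 | obs) = 1/10 / 41/80 = 8/41
P(Y=3 | obs) = 3/20 / 41/80 = 12/41

P(Y = 2 | obs) = 8/41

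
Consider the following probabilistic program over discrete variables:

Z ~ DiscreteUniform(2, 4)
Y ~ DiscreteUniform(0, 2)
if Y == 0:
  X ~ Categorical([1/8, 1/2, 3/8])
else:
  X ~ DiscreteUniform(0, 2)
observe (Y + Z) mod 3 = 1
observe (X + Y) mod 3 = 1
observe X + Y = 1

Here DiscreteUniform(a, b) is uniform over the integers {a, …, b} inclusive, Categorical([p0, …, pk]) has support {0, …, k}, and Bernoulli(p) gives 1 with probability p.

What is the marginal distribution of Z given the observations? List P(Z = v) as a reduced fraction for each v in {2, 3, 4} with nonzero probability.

P(Z=3) = 2/5, P(Z=4) = 3/5

Enumerate traces; 2 have nonzero weight after conditioning:
  (Z=3, Y=1, X=0) weight 1/27
  (Z=4, Y=0, X=1) weight 1/18
Group by Z:
  weight(Z=3) = 1/27
  weight(Z=4) = 1/18
Total weight = 1/27 + 1/18 = 5/54
P(Z=3 | obs) = 1/27 / 5/54 = 2/5
P(Z=4 | obs) = 1/18 / 5/54 = 3/5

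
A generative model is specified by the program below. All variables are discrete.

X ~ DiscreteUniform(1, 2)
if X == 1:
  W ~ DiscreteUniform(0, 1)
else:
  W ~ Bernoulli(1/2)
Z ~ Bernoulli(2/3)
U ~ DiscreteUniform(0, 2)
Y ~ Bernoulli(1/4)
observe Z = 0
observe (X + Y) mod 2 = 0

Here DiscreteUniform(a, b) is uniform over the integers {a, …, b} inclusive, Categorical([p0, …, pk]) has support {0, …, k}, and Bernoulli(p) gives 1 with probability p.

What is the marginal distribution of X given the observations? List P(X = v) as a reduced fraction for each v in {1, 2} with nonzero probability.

Enumerate traces; 12 have nonzero weight after conditioning:
  (X=1, W=0, Z=0, U=0, Y=1) weight 1/144
  (X=1, W=0, Z=0, U=1, Y=1) weight 1/144
  (X=1, W=0, Z=0, U=2, Y=1) weight 1/144
  (X=1, W=1, Z=0, U=0, Y=1) weight 1/144
  (X=1, W=1, Z=0, U=1, Y=1) weight 1/144
  (X=1, W=1, Z=0, U=2, Y=1) weight 1/144
  (X=2, W=0, Z=0, U=0, Y=0) weight 1/48
  (X=2, W=0, Z=0, U=1, Y=0) weight 1/48
  … 4 more
Group by X:
  weight(X=1) = 1/24
  weight(X=2) = 1/8
Total weight = 1/24 + 1/8 = 1/6
P(X=1 | obs) = 1/24 / 1/6 = 1/4
P(X=2 | obs) = 1/8 / 1/6 = 3/4

P(X=1) = 1/4, P(X=2) = 3/4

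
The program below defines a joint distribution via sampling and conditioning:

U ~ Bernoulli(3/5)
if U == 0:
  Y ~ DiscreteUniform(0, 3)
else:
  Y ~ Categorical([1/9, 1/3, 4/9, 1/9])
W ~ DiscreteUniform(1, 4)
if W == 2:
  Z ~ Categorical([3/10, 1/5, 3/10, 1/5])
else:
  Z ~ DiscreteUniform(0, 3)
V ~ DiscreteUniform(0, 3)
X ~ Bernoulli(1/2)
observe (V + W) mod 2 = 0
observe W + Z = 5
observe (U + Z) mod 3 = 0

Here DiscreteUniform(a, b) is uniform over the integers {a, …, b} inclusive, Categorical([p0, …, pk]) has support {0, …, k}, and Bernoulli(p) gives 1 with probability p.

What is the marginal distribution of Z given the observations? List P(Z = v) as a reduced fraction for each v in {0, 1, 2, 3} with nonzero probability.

P(Z=2) = 15/23, P(Z=3) = 8/23

Enumerate traces; 32 have nonzero weight after conditioning:
  (U=0, Y=0, W=2, Z=3, V=0, X=0) weight 1/1600
  (U=0, Y=0, W=2, Z=3, V=0, X=1) weight 1/1600
  (U=0, Y=0, W=2, Z=3, V=2, X=0) weight 1/1600
  (U=0, Y=0, W=2, Z=3, V=2, X=1) weight 1/1600
  (U=0, Y=1, W=2, Z=3, V=0, X=0) weight 1/1600
  (U=0, Y=1, W=2, Z=3, V=0, X=1) weight 1/1600
  (U=0, Y=1, W=2, Z=3, V=2, X=0) weight 1/1600
  (U=0, Y=1, W=2, Z=3, V=2, X=1) weight 1/1600
  (U=1, Y=0, W=3, Z=2, V=1, X=0) weight 1/1920
  … 23 more
Group by Z:
  weight(Z=2) = 3/160
  weight(Z=3) = 1/100
Total weight = 3/160 + 1/100 = 23/800
P(Z=2 | obs) = 3/160 / 23/800 = 15/23
P(Z=3 | obs) = 1/100 / 23/800 = 8/23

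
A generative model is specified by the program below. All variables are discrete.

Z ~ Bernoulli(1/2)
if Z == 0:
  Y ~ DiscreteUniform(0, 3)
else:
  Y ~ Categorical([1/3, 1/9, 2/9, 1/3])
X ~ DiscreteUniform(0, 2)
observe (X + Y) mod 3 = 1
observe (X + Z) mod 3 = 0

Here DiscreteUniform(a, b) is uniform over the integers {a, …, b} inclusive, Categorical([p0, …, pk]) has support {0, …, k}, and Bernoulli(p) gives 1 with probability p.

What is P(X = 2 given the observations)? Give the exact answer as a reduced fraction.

Enumerate traces; 2 have nonzero weight after conditioning:
  (Z=0, Y=1, X=0) weight 1/24
  (Z=1, Y=2, X=2) weight 1/27
Group by X:
  weight(X=0) = 1/24
  weight(X=2) = 1/27
Total weight = 1/24 + 1/27 = 17/216
P(X=0 | obs) = 1/24 / 17/216 = 9/17
P(X=2 | obs) = 1/27 / 17/216 = 8/17

P(X = 2 | obs) = 8/17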